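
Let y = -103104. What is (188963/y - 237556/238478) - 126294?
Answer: -1552695469351733/12294017856 ≈ -1.2630e+5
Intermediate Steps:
(188963/y - 237556/238478) - 126294 = (188963/(-103104) - 237556/238478) - 126294 = (188963*(-1/103104) - 237556*1/238478) - 126294 = (-188963/103104 - 118778/119239) - 126294 = -34778246069/12294017856 - 126294 = -1552695469351733/12294017856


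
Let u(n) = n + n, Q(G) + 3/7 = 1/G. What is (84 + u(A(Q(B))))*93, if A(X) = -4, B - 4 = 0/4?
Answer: 7068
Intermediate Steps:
B = 4 (B = 4 + 0/4 = 4 + 0*(¼) = 4 + 0 = 4)
Q(G) = -3/7 + 1/G
u(n) = 2*n
(84 + u(A(Q(B))))*93 = (84 + 2*(-4))*93 = (84 - 8)*93 = 76*93 = 7068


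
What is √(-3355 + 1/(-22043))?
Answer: I*√1630173885438/22043 ≈ 57.922*I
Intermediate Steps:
√(-3355 + 1/(-22043)) = √(-3355 - 1/22043) = √(-73954266/22043) = I*√1630173885438/22043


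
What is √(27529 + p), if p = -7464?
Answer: √20065 ≈ 141.65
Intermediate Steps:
√(27529 + p) = √(27529 - 7464) = √20065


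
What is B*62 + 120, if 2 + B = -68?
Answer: -4220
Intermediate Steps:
B = -70 (B = -2 - 68 = -70)
B*62 + 120 = -70*62 + 120 = -4340 + 120 = -4220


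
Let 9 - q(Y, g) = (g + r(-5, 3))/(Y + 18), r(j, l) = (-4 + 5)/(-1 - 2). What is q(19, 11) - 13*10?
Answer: -13463/111 ≈ -121.29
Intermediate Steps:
r(j, l) = -1/3 (r(j, l) = 1/(-3) = 1*(-1/3) = -1/3)
q(Y, g) = 9 - (-1/3 + g)/(18 + Y) (q(Y, g) = 9 - (g - 1/3)/(Y + 18) = 9 - (-1/3 + g)/(18 + Y))
q(19, 11) - 13*10 = (487/3 - 1*11 + 9*19)/(18 + 19) - 13*10 = (487/3 - 11 + 171)/37 - 130 = (1/37)*(967/3) - 130 = 967/111 - 130 = -13463/111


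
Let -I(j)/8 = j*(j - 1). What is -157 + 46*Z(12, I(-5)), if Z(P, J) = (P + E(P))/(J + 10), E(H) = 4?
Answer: -801/5 ≈ -160.20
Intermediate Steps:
I(j) = -8*j*(-1 + j) (I(j) = -8*j*(j - 1) = -8*j*(-1 + j))
Z(P, J) = (4 + P)/(10 + J) (Z(P, J) = (P + 4)/(J + 10) = (4 + P)/(10 + J))
-157 + 46*Z(12, I(-5)) = -157 + 46*((4 + 12)/(10 + 8*(-5)*(1 - 1*(-5)))) = -157 + 46*(16/(10 + 8*(-5)*(1 + 5))) = -157 + 46*(16/(10 + 8*(-5)*6)) = -157 + 46*(16/(10 - 240)) = -157 + 46*(16/(-230)) = -157 + 46*(-1/230*16) = -157 + 46*(-8/115) = -157 - 16/5 = -801/5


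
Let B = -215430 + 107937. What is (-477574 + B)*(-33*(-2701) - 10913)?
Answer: -45763940740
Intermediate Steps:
B = -107493
(-477574 + B)*(-33*(-2701) - 10913) = (-477574 - 107493)*(-33*(-2701) - 10913) = -585067*(89133 - 10913) = -585067*78220 = -45763940740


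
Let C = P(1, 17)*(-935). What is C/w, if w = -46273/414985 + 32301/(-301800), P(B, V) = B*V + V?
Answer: 265430547778000/1824641459 ≈ 1.4547e+5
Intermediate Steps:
P(B, V) = V + B*V
C = -31790 (C = (17*(1 + 1))*(-935) = (17*2)*(-935) = 34*(-935) = -31790)
w = -1824641459/8349498200 (w = -46273*1/414985 + 32301*(-1/301800) = -46273/414985 - 10767/100600 = -1824641459/8349498200 ≈ -0.21853)
C/w = -31790/(-1824641459/8349498200) = -31790*(-8349498200/1824641459) = 265430547778000/1824641459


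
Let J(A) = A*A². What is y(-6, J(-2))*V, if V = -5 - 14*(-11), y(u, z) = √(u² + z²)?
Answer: 1490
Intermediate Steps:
J(A) = A³
V = 149 (V = -5 + 154 = 149)
y(-6, J(-2))*V = √((-6)² + ((-2)³)²)*149 = √(36 + (-8)²)*149 = √(36 + 64)*149 = √100*149 = 10*149 = 1490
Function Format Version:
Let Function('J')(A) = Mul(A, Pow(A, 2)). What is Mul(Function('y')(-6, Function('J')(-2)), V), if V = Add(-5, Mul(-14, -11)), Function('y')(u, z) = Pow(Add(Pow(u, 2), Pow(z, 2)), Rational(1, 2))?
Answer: 1490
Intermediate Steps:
Function('J')(A) = Pow(A, 3)
V = 149 (V = Add(-5, 154) = 149)
Mul(Function('y')(-6, Function('J')(-2)), V) = Mul(Pow(Add(Pow(-6, 2), Pow(Pow(-2, 3), 2)), Rational(1, 2)), 149) = Mul(Pow(Add(36, Pow(-8, 2)), Rational(1, 2)), 149) = Mul(Pow(Add(36, 64), Rational(1, 2)), 149) = Mul(Pow(100, Rational(1, 2)), 149) = Mul(10, 149) = 1490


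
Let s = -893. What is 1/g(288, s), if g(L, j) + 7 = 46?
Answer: 1/39 ≈ 0.025641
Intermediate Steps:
g(L, j) = 39 (g(L, j) = -7 + 46 = 39)
1/g(288, s) = 1/39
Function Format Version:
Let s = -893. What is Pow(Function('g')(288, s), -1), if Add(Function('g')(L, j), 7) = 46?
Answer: Rational(1, 39) ≈ 0.025641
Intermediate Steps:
Function('g')(L, j) = 39 (Function('g')(L, j) = Add(-7, 46) = 39)
Pow(Function('g')(288, s), -1) = Pow(39, -1) = Rational(1, 39)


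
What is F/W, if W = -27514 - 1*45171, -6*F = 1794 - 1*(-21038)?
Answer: 11416/218055 ≈ 0.052354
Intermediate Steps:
F = -11416/3 (F = -(1794 - 1*(-21038))/6 = -(1794 + 21038)/6 = -⅙*22832 = -11416/3 ≈ -3805.3)
W = -72685 (W = -27514 - 45171 = -72685)
F/W = -11416/3/(-72685) = -11416/3*(-1/72685) = 11416/218055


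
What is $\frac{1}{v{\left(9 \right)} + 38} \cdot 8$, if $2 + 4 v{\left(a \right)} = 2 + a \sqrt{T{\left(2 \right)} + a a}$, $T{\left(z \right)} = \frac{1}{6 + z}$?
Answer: $\frac{38912}{132263} - \frac{576 \sqrt{1298}}{132263} \approx 0.1373$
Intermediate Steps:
$v{\left(a \right)} = \frac{a \sqrt{\frac{1}{8} + a^{2}}}{4}$ ($v{\left(a \right)} = - \frac{1}{2} + \frac{2 + a \sqrt{\frac{1}{6 + 2} + a a}}{4} = - \frac{1}{2} + \frac{2 + a \sqrt{\frac{1}{8} + a^{2}}}{4} = - \frac{1}{2} + \left(\frac{1}{2} + \frac{a \sqrt{\frac{1}{8} + a^{2}}}{4}\right) = \frac{a \sqrt{\frac{1}{8} + a^{2}}}{4}$)
$\frac{1}{v{\left(9 \right)} + 38} \cdot 8 = \frac{1}{\frac{1}{16} \cdot 9 \sqrt{2 + 16 \cdot 9^{2}} + 38} \cdot 8 = \frac{1}{\frac{1}{16} \cdot 9 \sqrt{2 + 16 \cdot 81} + 38} \cdot 8 = \frac{1}{\frac{1}{16} \cdot 9 \sqrt{2 + 1296} + 38} \cdot 8 = \frac{1}{\frac{1}{16} \cdot 9 \sqrt{1298} + 38} \cdot 8 = \frac{1}{\frac{9 \sqrt{1298}}{16} + 38} \cdot 8 = \frac{1}{38 + \frac{9 \sqrt{1298}}{16}} \cdot 8 = \frac{8}{38 + \frac{9 \sqrt{1298}}{16}}$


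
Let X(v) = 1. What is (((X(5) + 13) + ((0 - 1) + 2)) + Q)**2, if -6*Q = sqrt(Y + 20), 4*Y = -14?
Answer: (180 - sqrt(66))**2/144 ≈ 205.15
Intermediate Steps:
Y = -7/2 (Y = (1/4)*(-14) = -7/2 ≈ -3.5000)
Q = -sqrt(66)/12 (Q = -sqrt(-7/2 + 20)/6 = -sqrt(66)/12 ≈ -0.67700)
(((X(5) + 13) + ((0 - 1) + 2)) + Q)**2 = (((1 + 13) + ((0 - 1) + 2)) - sqrt(66)/12)**2 = ((14 + (-1 + 2)) - sqrt(66)/12)**2 = ((14 + 1) - sqrt(66)/12)**2 = (15 - sqrt(66)/12)**2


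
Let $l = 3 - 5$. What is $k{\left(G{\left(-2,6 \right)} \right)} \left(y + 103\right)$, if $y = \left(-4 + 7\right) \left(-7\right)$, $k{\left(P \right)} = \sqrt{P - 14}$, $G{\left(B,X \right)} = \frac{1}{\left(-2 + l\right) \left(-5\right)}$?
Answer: $\frac{123 i \sqrt{155}}{5} \approx 306.27 i$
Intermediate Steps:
$l = -2$
$G{\left(B,X \right)} = \frac{1}{20}$ ($G{\left(B,X \right)} = \frac{1}{\left(-2 - 2\right) \left(-5\right)} = \frac{1}{-4} \left(- \frac{1}{5}\right) = \left(- \frac{1}{4}\right) \left(- \frac{1}{5}\right) = \frac{1}{20}$)
$k{\left(P \right)} = \sqrt{-14 + P}$
$y = -21$ ($y = 3 \left(-7\right) = -21$)
$k{\left(G{\left(-2,6 \right)} \right)} \left(y + 103\right) = \sqrt{-14 + \frac{1}{20}} \left(-21 + 103\right) = \sqrt{- \frac{279}{20}} \cdot 82 = \frac{3 i \sqrt{155}}{10} \cdot 82 = \frac{123 i \sqrt{155}}{5}$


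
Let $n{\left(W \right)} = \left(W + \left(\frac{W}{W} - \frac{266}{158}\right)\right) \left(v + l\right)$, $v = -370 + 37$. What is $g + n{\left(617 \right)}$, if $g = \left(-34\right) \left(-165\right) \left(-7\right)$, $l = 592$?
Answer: $\frac{9508121}{79} \approx 1.2036 \cdot 10^{5}$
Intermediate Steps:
$g = -39270$ ($g = 5610 \left(-7\right) = -39270$)
$v = -333$
$n{\left(W \right)} = - \frac{13986}{79} + 259 W$ ($n{\left(W \right)} = \left(W + \left(\frac{W}{W} - \frac{266}{158}\right)\right) \left(-333 + 592\right) = \left(W + \left(1 - \frac{133}{79}\right)\right) 259 = \left(W - \frac{54}{79}\right) 259 = \left(- \frac{54}{79} + W\right) 259 = - \frac{13986}{79} + 259 W$)
$g + n{\left(617 \right)} = -39270 + \left(- \frac{13986}{79} + 259 \cdot 617\right) = -39270 + \left(- \frac{13986}{79} + 159803\right) = -39270 + \frac{12610451}{79} = \frac{9508121}{79}$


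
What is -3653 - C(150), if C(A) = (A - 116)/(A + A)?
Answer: -547967/150 ≈ -3653.1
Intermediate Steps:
C(A) = (-116 + A)/(2*A) (C(A) = (-116 + A)/((2*A)) = (-116 + A)*(1/(2*A)) = (-116 + A)/(2*A))
-3653 - C(150) = -3653 - (-116 + 150)/(2*150) = -3653 - 34/(2*150) = -3653 - 1*17/150 = -3653 - 17/150 = -547967/150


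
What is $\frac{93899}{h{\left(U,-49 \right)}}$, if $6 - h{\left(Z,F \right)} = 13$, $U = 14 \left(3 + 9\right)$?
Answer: $- \frac{93899}{7} \approx -13414.0$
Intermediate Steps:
$U = 168$ ($U = 14 \cdot 12 = 168$)
$h{\left(Z,F \right)} = -7$ ($h{\left(Z,F \right)} = 6 - 13 = -7$)
$\frac{93899}{h{\left(U,-49 \right)}} = \frac{93899}{-7} = 93899 \left(- \frac{1}{7}\right) = - \frac{93899}{7}$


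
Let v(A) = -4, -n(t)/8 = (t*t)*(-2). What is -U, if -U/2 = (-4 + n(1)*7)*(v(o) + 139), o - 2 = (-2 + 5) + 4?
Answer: 29160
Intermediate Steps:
n(t) = 16*t² (n(t) = -8*t*t*(-2) = -8*t²*(-2) = -(-16)*t² = 16*t²)
o = 9 (o = 2 + ((-2 + 5) + 4) = 2 + (3 + 4) = 2 + 7 = 9)
U = -29160 (U = -2*(-4 + (16*1²)*7)*(-4 + 139) = -2*(-4 + (16*1)*7)*135 = -2*(-4 + 16*7)*135 = -2*(-4 + 112)*135 = -216*135 = -2*14580 = -29160)
-U = -1*(-29160) = 29160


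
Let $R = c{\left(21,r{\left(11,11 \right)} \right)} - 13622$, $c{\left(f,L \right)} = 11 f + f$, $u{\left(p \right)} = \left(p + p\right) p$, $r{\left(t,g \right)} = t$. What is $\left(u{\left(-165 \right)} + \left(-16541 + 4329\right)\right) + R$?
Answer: $28868$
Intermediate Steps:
$u{\left(p \right)} = 2 p^{2}$ ($u{\left(p \right)} = 2 p p = 2 p^{2}$)
$c{\left(f,L \right)} = 12 f$
$R = -13370$ ($R = 12 \cdot 21 - 13622 = 252 - 13622 = -13370$)
$\left(u{\left(-165 \right)} + \left(-16541 + 4329\right)\right) + R = \left(2 \left(-165\right)^{2} + \left(-16541 + 4329\right)\right) - 13370 = \left(2 \cdot 27225 - 12212\right) - 13370 = \left(54450 - 12212\right) - 13370 = 42238 - 13370 = 28868$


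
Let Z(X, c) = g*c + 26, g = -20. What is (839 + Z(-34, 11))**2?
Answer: 416025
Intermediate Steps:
Z(X, c) = 26 - 20*c (Z(X, c) = -20*c + 26 = 26 - 20*c)
(839 + Z(-34, 11))**2 = (839 + (26 - 20*11))**2 = (839 + (26 - 220))**2 = (839 - 194)**2 = 645**2 = 416025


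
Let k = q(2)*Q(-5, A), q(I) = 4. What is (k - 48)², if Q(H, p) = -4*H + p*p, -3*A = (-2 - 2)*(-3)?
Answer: 9216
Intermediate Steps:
A = -4 (A = -(-2 - 2)*(-3)/3 = -(-4)*(-3)/3 = -⅓*12 = -4)
Q(H, p) = p² - 4*H (Q(H, p) = -4*H + p² = p² - 4*H)
k = 144 (k = 4*((-4)² - 4*(-5)) = 4*(16 + 20) = 4*36 = 144)
(k - 48)² = (144 - 48)² = 96² = 9216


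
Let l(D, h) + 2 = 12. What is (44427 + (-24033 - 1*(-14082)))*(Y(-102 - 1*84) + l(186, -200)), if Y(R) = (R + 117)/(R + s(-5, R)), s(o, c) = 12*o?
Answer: 14531634/41 ≈ 3.5443e+5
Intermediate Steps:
l(D, h) = 10 (l(D, h) = -2 + 12 = 10)
Y(R) = (117 + R)/(-60 + R) (Y(R) = (R + 117)/(R + 12*(-5)) = (117 + R)/(R - 60) = (117 + R)/(-60 + R))
(44427 + (-24033 - 1*(-14082)))*(Y(-102 - 1*84) + l(186, -200)) = (44427 + (-24033 - 1*(-14082)))*((117 + (-102 - 1*84))/(-60 + (-102 - 1*84)) + 10) = (44427 + (-24033 + 14082))*((117 + (-102 - 84))/(-60 + (-102 - 84)) + 10) = (44427 - 9951)*((117 - 186)/(-60 - 186) + 10) = 34476*(-69/(-246) + 10) = 34476*(-1/246*(-69) + 10) = 34476*(23/82 + 10) = 34476*(843/82) = 14531634/41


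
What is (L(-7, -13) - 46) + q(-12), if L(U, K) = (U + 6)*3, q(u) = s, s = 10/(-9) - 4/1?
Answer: -487/9 ≈ -54.111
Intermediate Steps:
s = -46/9 (s = 10*(-⅑) - 4*1 = -10/9 - 4 = -46/9 ≈ -5.1111)
q(u) = -46/9
L(U, K) = 18 + 3*U (L(U, K) = (6 + U)*3 = 18 + 3*U)
(L(-7, -13) - 46) + q(-12) = ((18 + 3*(-7)) - 46) - 46/9 = ((18 - 21) - 46) - 46/9 = (-3 - 46) - 46/9 = -49 - 46/9 = -487/9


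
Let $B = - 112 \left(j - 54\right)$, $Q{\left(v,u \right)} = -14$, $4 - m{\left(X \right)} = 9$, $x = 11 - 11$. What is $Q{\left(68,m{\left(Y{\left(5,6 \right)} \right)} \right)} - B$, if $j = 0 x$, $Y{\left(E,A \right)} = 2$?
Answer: $-6062$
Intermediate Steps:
$x = 0$ ($x = 11 - 11 = 0$)
$m{\left(X \right)} = -5$ ($m{\left(X \right)} = 4 - 9 = -5$)
$j = 0$ ($j = 0 \cdot 0 = 0$)
$B = 6048$ ($B = - 112 \left(0 - 54\right) = \left(-112\right) \left(-54\right) = 6048$)
$Q{\left(68,m{\left(Y{\left(5,6 \right)} \right)} \right)} - B = -14 - 6048 = -6062$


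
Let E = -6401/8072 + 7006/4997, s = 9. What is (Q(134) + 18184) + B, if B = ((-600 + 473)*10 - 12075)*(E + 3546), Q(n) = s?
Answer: -1908338571729843/40335784 ≈ -4.7311e+7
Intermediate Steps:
E = 24566635/40335784 (E = -6401*1/8072 + 7006*(1/4997) = -6401/8072 + 7006/4997 = 24566635/40335784 ≈ 0.60905)
Q(n) = 9
B = -1909072400648155/40335784 (B = ((-600 + 473)*10 - 12075)*(24566635/40335784 + 3546) = (-127*10 - 12075)*(143055256699/40335784) = (-1270 - 12075)*(143055256699/40335784) = -13345*143055256699/40335784 = -1909072400648155/40335784 ≈ -4.7329e+7)
(Q(134) + 18184) + B = (9 + 18184) - 1909072400648155/40335784 = 18193 - 1909072400648155/40335784 = -1908338571729843/40335784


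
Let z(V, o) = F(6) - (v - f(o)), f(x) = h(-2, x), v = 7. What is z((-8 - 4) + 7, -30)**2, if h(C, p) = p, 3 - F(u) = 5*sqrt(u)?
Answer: 1306 + 340*sqrt(6) ≈ 2138.8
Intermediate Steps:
F(u) = 3 - 5*sqrt(u)
f(x) = x
z(V, o) = -4 + o - 5*sqrt(6) (z(V, o) = (3 - 5*sqrt(6)) - (7 - o) = (3 - 5*sqrt(6)) + (-7 + o) = -4 + o - 5*sqrt(6))
z((-8 - 4) + 7, -30)**2 = (-4 - 30 - 5*sqrt(6))**2 = (-34 - 5*sqrt(6))**2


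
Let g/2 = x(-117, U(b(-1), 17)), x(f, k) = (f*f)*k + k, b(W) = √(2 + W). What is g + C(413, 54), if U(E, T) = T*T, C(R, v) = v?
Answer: 7912874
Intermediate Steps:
U(E, T) = T²
x(f, k) = k + k*f² (x(f, k) = f²*k + k = k*f² + k = k + k*f²)
g = 7912820 (g = 2*(17²*(1 + (-117)²)) = 2*(289*(1 + 13689)) = 2*(289*13690) = 2*3956410 = 7912820)
g + C(413, 54) = 7912820 + 54 = 7912874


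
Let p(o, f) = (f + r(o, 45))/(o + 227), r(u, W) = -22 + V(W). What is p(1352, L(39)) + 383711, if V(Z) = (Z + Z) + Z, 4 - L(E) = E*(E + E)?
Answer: 605876744/1579 ≈ 3.8371e+5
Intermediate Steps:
L(E) = 4 - 2*E² (L(E) = 4 - E*(E + E) = 4 - E*2*E = 4 - 2*E²)
V(Z) = 3*Z (V(Z) = 2*Z + Z = 3*Z)
r(u, W) = -22 + 3*W
p(o, f) = (113 + f)/(227 + o) (p(o, f) = (f + (-22 + 3*45))/(o + 227) = (f + (-22 + 135))/(227 + o) = (f + 113)/(227 + o) = (113 + f)/(227 + o))
p(1352, L(39)) + 383711 = (113 + (4 - 2*39²))/(227 + 1352) + 383711 = (113 + (4 - 2*1521))/1579 + 383711 = (113 + (4 - 3042))/1579 + 383711 = (113 - 3038)/1579 + 383711 = (1/1579)*(-2925) + 383711 = -2925/1579 + 383711 = 605876744/1579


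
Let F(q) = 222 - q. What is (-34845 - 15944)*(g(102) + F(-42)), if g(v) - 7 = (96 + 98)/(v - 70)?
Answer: -225147637/16 ≈ -1.4072e+7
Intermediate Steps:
g(v) = 7 + 194/(-70 + v) (g(v) = 7 + (96 + 98)/(v - 70) = 7 + 194/(-70 + v))
(-34845 - 15944)*(g(102) + F(-42)) = (-34845 - 15944)*((-296 + 7*102)/(-70 + 102) + (222 - 1*(-42))) = -50789*((-296 + 714)/32 + (222 + 42)) = -50789*((1/32)*418 + 264) = -50789*(209/16 + 264) = -50789*4433/16 = -225147637/16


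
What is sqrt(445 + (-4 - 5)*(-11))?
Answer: 4*sqrt(34) ≈ 23.324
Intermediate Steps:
sqrt(445 + (-4 - 5)*(-11)) = sqrt(445 - 9*(-11)) = sqrt(445 + 99) = sqrt(544) = 4*sqrt(34)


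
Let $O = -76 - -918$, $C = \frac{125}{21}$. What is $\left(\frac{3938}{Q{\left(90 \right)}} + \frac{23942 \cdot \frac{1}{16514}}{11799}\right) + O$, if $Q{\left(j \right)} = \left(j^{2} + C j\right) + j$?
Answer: $\frac{835526323256383}{991779811740} \approx 842.45$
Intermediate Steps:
$C = \frac{125}{21}$ ($C = 125 \cdot \frac{1}{21} = \frac{125}{21} \approx 5.9524$)
$Q{\left(j \right)} = j^{2} + \frac{146 j}{21}$ ($Q{\left(j \right)} = \left(j^{2} + \frac{125 j}{21}\right) + j = j^{2} + \frac{146 j}{21}$)
$O = 842$ ($O = -76 + 918 = 842$)
$\left(\frac{3938}{Q{\left(90 \right)}} + \frac{23942 \cdot \frac{1}{16514}}{11799}\right) + O = \left(\frac{3938}{\frac{1}{21} \cdot 90 \left(146 + 21 \cdot 90\right)} + \frac{23942 \cdot \frac{1}{16514}}{11799}\right) + 842 = \left(\frac{3938}{\frac{1}{21} \cdot 90 \left(146 + 1890\right)} + 23942 \cdot \frac{1}{16514} \cdot \frac{1}{11799}\right) + 842 = \left(\frac{3938}{\frac{1}{21} \cdot 90 \cdot 2036} + \frac{11971}{8257} \cdot \frac{1}{11799}\right) + 842 = \left(\frac{3938}{\frac{61080}{7}} + \frac{11971}{97424343}\right) + 842 = \left(3938 \cdot \frac{7}{61080} + \frac{11971}{97424343}\right) + 842 = \left(\frac{13783}{30540} + \frac{11971}{97424343}\right) + 842 = \frac{447721771303}{991779811740} + 842 = \frac{835526323256383}{991779811740}$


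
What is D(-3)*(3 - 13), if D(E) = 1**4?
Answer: -10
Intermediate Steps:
D(E) = 1
D(-3)*(3 - 13) = 1*(3 - 13) = 1*(-10) = -10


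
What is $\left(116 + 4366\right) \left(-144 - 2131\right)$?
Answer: $-10196550$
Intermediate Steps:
$\left(116 + 4366\right) \left(-144 - 2131\right) = 4482 \left(-2275\right) = -10196550$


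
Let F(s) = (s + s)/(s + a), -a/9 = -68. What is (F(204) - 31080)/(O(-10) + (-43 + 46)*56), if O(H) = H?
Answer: -62159/316 ≈ -196.71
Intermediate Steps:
a = 612 (a = -9*(-68) = 612)
F(s) = 2*s/(612 + s) (F(s) = (s + s)/(s + 612) = (2*s)/(612 + s) = 2*s/(612 + s))
(F(204) - 31080)/(O(-10) + (-43 + 46)*56) = (2*204/(612 + 204) - 31080)/(-10 + (-43 + 46)*56) = (2*204/816 - 31080)/(-10 + 3*56) = (2*204*(1/816) - 31080)/(-10 + 168) = (1/2 - 31080)/158 = -62159/2*1/158 = -62159/316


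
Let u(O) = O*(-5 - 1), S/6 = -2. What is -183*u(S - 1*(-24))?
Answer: 13176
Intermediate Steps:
S = -12 (S = 6*(-2) = -12)
u(O) = -6*O (u(O) = O*(-6) = -6*O)
-183*u(S - 1*(-24)) = -(-1098)*(-12 - 1*(-24)) = -(-1098)*(-12 + 24) = -(-1098)*12 = -183*(-72) = 13176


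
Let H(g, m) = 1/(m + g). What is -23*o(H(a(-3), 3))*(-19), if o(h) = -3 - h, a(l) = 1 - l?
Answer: -9614/7 ≈ -1373.4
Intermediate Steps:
H(g, m) = 1/(g + m)
-23*o(H(a(-3), 3))*(-19) = -23*(-3 - 1/((1 - 1*(-3)) + 3))*(-19) = -23*(-3 - 1/((1 + 3) + 3))*(-19) = -23*(-3 - 1/(4 + 3))*(-19) = -23*(-3 - 1/7)*(-19) = -23*(-3 - 1*⅐)*(-19) = -23*(-3 - ⅐)*(-19) = -23*(-22/7)*(-19) = (506/7)*(-19) = -9614/7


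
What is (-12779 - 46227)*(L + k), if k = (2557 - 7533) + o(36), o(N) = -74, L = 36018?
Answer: -1827297808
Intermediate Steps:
k = -5050 (k = (2557 - 7533) - 74 = -4976 - 74 = -5050)
(-12779 - 46227)*(L + k) = (-12779 - 46227)*(36018 - 5050) = -59006*30968 = -1827297808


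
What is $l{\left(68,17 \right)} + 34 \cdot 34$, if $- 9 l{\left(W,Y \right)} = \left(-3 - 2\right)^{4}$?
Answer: $\frac{9779}{9} \approx 1086.6$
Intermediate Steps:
$l{\left(W,Y \right)} = - \frac{625}{9}$ ($l{\left(W,Y \right)} = - \frac{\left(-3 - 2\right)^{4}}{9} = - \frac{\left(-5\right)^{4}}{9} = \left(- \frac{1}{9}\right) 625 = - \frac{625}{9}$)
$l{\left(68,17 \right)} + 34 \cdot 34 = - \frac{625}{9} + 34 \cdot 34 = - \frac{625}{9} + 1156 = \frac{9779}{9}$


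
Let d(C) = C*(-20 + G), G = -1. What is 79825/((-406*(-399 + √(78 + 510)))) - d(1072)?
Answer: 69034969891/3066518 + 79825*√3/4599777 ≈ 22513.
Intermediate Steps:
d(C) = -21*C (d(C) = C*(-20 - 1) = C*(-21) = -21*C)
79825/((-406*(-399 + √(78 + 510)))) - d(1072) = 79825/((-406*(-399 + √(78 + 510)))) - (-21)*1072 = 79825/((-406*(-399 + √588))) - 1*(-22512) = 79825/((-406*(-399 + 14*√3))) + 22512 = 79825/(161994 - 5684*√3) + 22512 = 22512 + 79825/(161994 - 5684*√3)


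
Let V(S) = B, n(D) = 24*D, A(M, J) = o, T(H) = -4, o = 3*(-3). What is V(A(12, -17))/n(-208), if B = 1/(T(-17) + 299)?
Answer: -1/1472640 ≈ -6.7905e-7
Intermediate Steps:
o = -9
A(M, J) = -9
B = 1/295 (B = 1/(-4 + 299) = 1/295 ≈ 0.0033898)
V(S) = 1/295
V(A(12, -17))/n(-208) = 1/(295*((24*(-208)))) = (1/295)/(-4992) = (1/295)*(-1/4992) = -1/1472640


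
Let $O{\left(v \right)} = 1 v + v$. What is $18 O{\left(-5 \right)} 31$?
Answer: $-5580$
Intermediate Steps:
$O{\left(v \right)} = 2 v$ ($O{\left(v \right)} = v + v = 2 v$)
$18 O{\left(-5 \right)} 31 = 18 \cdot 2 \left(-5\right) 31 = 18 \left(-10\right) 31 = \left(-180\right) 31 = -5580$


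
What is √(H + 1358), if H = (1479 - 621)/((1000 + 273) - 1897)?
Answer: √21706/4 ≈ 36.832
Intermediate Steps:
H = -11/8 (H = 858/(1273 - 1897) = 858/(-624) = 858*(-1/624) = -11/8 ≈ -1.3750)
√(H + 1358) = √(-11/8 + 1358) = √(10853/8) = √21706/4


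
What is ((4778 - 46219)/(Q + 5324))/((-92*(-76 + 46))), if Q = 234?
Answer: -41441/15340080 ≈ -0.0027015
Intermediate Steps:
((4778 - 46219)/(Q + 5324))/((-92*(-76 + 46))) = ((4778 - 46219)/(234 + 5324))/((-92*(-76 + 46))) = (-41441/5558)/((-92*(-30))) = -41441*1/5558/2760 = -41441/5558*1/2760 = -41441/15340080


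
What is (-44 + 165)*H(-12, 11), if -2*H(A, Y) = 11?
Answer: -1331/2 ≈ -665.50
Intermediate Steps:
H(A, Y) = -11/2 (H(A, Y) = -½*11 = -11/2)
(-44 + 165)*H(-12, 11) = (-44 + 165)*(-11/2) = 121*(-11/2) = -1331/2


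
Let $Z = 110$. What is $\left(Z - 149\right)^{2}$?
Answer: $1521$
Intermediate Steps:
$\left(Z - 149\right)^{2} = \left(110 - 149\right)^{2} = \left(-39\right)^{2} = 1521$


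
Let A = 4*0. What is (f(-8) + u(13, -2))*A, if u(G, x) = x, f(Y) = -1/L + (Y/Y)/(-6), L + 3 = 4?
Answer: 0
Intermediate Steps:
L = 1 (L = -3 + 4 = 1)
A = 0
f(Y) = -7/6 (f(Y) = -1/1 + (Y/Y)/(-6) = -1*1 + 1*(-⅙) = -1 - ⅙ = -7/6)
(f(-8) + u(13, -2))*A = (-7/6 - 2)*0 = -19/6*0 = 0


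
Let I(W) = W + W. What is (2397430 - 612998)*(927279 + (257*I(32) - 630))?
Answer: 1682892465904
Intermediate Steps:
I(W) = 2*W
(2397430 - 612998)*(927279 + (257*I(32) - 630)) = (2397430 - 612998)*(927279 + (257*(2*32) - 630)) = 1784432*(927279 + (257*64 - 630)) = 1784432*(927279 + (16448 - 630)) = 1784432*(927279 + 15818) = 1784432*943097 = 1682892465904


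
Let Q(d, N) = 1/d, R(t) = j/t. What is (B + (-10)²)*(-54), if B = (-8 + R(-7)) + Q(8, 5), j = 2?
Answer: -138861/28 ≈ -4959.3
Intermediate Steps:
R(t) = 2/t
B = -457/56 (B = (-8 + 2/(-7)) + 1/8 = (-8 + 2*(-⅐)) + ⅛ = (-8 - 2/7) + ⅛ = -58/7 + ⅛ = -457/56 ≈ -8.1607)
(B + (-10)²)*(-54) = (-457/56 + (-10)²)*(-54) = (-457/56 + 100)*(-54) = (5143/56)*(-54) = -138861/28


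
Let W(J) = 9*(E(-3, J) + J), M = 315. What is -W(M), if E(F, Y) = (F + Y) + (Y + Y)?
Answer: -11313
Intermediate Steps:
E(F, Y) = F + 3*Y (E(F, Y) = (F + Y) + 2*Y = F + 3*Y)
W(J) = -27 + 36*J (W(J) = 9*((-3 + 3*J) + J) = 9*(-3 + 4*J) = -27 + 36*J)
-W(M) = -(-27 + 36*315) = -(-27 + 11340) = -1*11313 = -11313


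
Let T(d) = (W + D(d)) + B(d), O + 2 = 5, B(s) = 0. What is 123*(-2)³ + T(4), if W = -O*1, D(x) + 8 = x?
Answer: -991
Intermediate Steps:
D(x) = -8 + x
O = 3 (O = -2 + 5 = 3)
W = -3 (W = -1*3*1 = -3*1 = -3)
T(d) = -11 + d (T(d) = (-3 + (-8 + d)) + 0 = (-11 + d) + 0 = -11 + d)
123*(-2)³ + T(4) = 123*(-2)³ + (-11 + 4) = 123*(-8) - 7 = -984 - 7 = -991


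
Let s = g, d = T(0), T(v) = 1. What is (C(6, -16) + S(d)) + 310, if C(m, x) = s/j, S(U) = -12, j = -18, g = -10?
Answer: 2687/9 ≈ 298.56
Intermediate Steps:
d = 1
s = -10
C(m, x) = 5/9 (C(m, x) = -10/(-18) = -10*(-1/18) = 5/9)
(C(6, -16) + S(d)) + 310 = (5/9 - 12) + 310 = -103/9 + 310 = 2687/9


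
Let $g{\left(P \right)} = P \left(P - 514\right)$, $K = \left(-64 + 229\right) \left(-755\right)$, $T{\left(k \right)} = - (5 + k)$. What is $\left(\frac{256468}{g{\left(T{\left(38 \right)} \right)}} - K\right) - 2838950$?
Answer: $- \frac{65011739157}{23951} \approx -2.7144 \cdot 10^{6}$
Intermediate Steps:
$T{\left(k \right)} = -5 - k$
$K = -124575$ ($K = 165 \left(-755\right) = -124575$)
$g{\left(P \right)} = P \left(-514 + P\right)$
$\left(\frac{256468}{g{\left(T{\left(38 \right)} \right)}} - K\right) - 2838950 = \left(\frac{256468}{\left(-5 - 38\right) \left(-514 - 43\right)} - -124575\right) - 2838950 = \left(\frac{256468}{\left(-5 - 38\right) \left(-514 - 43\right)} + 124575\right) - 2838950 = \left(\frac{256468}{\left(-43\right) \left(-514 - 43\right)} + 124575\right) - 2838950 = \left(\frac{256468}{\left(-43\right) \left(-557\right)} + 124575\right) - 2838950 = \left(\frac{256468}{23951} + 124575\right) - 2838950 = \frac{2983952293}{23951} - 2838950 = - \frac{65011739157}{23951}$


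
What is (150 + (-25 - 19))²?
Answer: 11236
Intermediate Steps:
(150 + (-25 - 19))² = (150 - 44)² = 106² = 11236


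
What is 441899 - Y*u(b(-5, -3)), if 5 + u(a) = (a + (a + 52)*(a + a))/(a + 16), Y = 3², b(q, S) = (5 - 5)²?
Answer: 441944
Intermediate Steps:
b(q, S) = 0 (b(q, S) = 0² = 0)
Y = 9
u(a) = -5 + (a + 2*a*(52 + a))/(16 + a) (u(a) = -5 + (a + (a + 52)*(a + a))/(a + 16) = -5 + (a + (52 + a)*(2*a))/(16 + a) = -5 + (a + 2*a*(52 + a))/(16 + a))
441899 - Y*u(b(-5, -3)) = 441899 - 9*2*(-40 + 0² + 50*0)/(16 + 0) = 441899 - 9*2*(-40 + 0 + 0)/16 = 441899 - 9*2*(1/16)*(-40) = 441899 - 9*(-5) = 441899 - 1*(-45) = 441899 + 45 = 441944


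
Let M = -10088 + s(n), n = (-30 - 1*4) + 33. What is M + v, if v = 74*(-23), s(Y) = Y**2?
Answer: -11789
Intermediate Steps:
n = -1 (n = (-30 - 4) + 33 = -34 + 33 = -1)
v = -1702
M = -10087 (M = -10088 + (-1)**2 = -10088 + 1 = -10087)
M + v = -10087 - 1702 = -11789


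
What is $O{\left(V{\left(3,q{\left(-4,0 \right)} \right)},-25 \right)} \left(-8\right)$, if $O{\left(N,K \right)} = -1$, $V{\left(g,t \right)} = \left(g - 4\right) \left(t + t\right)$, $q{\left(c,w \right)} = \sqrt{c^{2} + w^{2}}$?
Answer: $8$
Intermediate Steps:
$V{\left(g,t \right)} = 2 t \left(-4 + g\right)$ ($V{\left(g,t \right)} = \left(-4 + g\right) 2 t = 2 t \left(-4 + g\right)$)
$O{\left(V{\left(3,q{\left(-4,0 \right)} \right)},-25 \right)} \left(-8\right) = \left(-1\right) \left(-8\right) = 8$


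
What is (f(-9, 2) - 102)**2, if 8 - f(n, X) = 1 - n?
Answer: 10816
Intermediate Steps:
f(n, X) = 7 + n (f(n, X) = 8 - (1 - n) = 8 + (-1 + n) = 7 + n)
(f(-9, 2) - 102)**2 = ((7 - 9) - 102)**2 = (-2 - 102)**2 = (-104)**2 = 10816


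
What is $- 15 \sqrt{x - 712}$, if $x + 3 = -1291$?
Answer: $- 15 i \sqrt{2006} \approx - 671.83 i$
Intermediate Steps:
$x = -1294$ ($x = -3 - 1291 = -1294$)
$- 15 \sqrt{x - 712} = - 15 \sqrt{-1294 - 712} = - 15 \sqrt{-2006} = - 15 i \sqrt{2006}$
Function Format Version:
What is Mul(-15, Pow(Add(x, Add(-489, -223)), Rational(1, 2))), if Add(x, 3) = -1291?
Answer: Mul(-15, I, Pow(2006, Rational(1, 2))) ≈ Mul(-671.83, I)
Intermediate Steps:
x = -1294 (x = Add(-3, -1291) = -1294)
Mul(-15, Pow(Add(x, Add(-489, -223)), Rational(1, 2))) = Mul(-15, Pow(Add(-1294, Add(-489, -223)), Rational(1, 2))) = Mul(-15, Pow(Add(-1294, -712), Rational(1, 2))) = Mul(-15, Pow(-2006, Rational(1, 2))) = Mul(-15, Mul(I, Pow(2006, Rational(1, 2)))) = Mul(-15, I, Pow(2006, Rational(1, 2)))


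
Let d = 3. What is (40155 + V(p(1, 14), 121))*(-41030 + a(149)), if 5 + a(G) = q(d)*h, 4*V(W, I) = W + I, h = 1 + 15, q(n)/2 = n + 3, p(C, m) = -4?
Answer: -6564981291/4 ≈ -1.6412e+9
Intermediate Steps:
q(n) = 6 + 2*n (q(n) = 2*(n + 3) = 2*(3 + n) = 6 + 2*n)
h = 16
V(W, I) = I/4 + W/4 (V(W, I) = (W + I)/4 = (I + W)/4 = I/4 + W/4)
a(G) = 187 (a(G) = -5 + (6 + 2*3)*16 = -5 + (6 + 6)*16 = -5 + 12*16 = -5 + 192 = 187)
(40155 + V(p(1, 14), 121))*(-41030 + a(149)) = (40155 + ((¼)*121 + (¼)*(-4)))*(-41030 + 187) = (40155 + (121/4 - 1))*(-40843) = (40155 + 117/4)*(-40843) = (160737/4)*(-40843) = -6564981291/4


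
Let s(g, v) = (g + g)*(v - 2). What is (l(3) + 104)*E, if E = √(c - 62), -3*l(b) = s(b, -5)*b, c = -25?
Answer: 146*I*√87 ≈ 1361.8*I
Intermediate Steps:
s(g, v) = 2*g*(-2 + v) (s(g, v) = (2*g)*(-2 + v) = 2*g*(-2 + v))
l(b) = 14*b²/3 (l(b) = -2*b*(-2 - 5)*b/3 = -2*b*(-7)*b/3 = -(-14*b)*b/3 = -(-14)*b²/3 = 14*b²/3)
E = I*√87 (E = √(-25 - 62) = √(-87) = I*√87 ≈ 9.3274*I)
(l(3) + 104)*E = ((14/3)*3² + 104)*(I*√87) = ((14/3)*9 + 104)*(I*√87) = (42 + 104)*(I*√87) = 146*(I*√87) = 146*I*√87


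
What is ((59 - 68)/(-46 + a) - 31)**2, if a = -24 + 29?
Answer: 1592644/1681 ≈ 947.44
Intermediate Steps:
a = 5
((59 - 68)/(-46 + a) - 31)**2 = ((59 - 68)/(-46 + 5) - 31)**2 = (-9/(-41) - 31)**2 = (-9*(-1/41) - 31)**2 = (9/41 - 31)**2 = (-1262/41)**2 = 1592644/1681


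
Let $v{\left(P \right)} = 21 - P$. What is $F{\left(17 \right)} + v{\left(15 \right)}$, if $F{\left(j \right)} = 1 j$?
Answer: $23$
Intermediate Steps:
$F{\left(j \right)} = j$
$F{\left(17 \right)} + v{\left(15 \right)} = 17 + \left(21 - 15\right) = 17 + 6 = 23$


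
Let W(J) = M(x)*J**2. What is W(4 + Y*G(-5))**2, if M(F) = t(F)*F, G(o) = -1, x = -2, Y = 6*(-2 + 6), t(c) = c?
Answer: 2560000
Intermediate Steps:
Y = 24 (Y = 6*4 = 24)
M(F) = F**2 (M(F) = F*F = F**2)
W(J) = 4*J**2 (W(J) = (-2)**2*J**2 = 4*J**2)
W(4 + Y*G(-5))**2 = (4*(4 + 24*(-1))**2)**2 = (4*(4 - 24)**2)**2 = (4*(-20)**2)**2 = (4*400)**2 = 1600**2 = 2560000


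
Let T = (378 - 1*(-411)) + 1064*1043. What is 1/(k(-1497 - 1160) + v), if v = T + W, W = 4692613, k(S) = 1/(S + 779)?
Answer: 1878/10898323211 ≈ 1.7232e-7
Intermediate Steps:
k(S) = 1/(779 + S)
T = 1110541 (T = (378 + 411) + 1109752 = 789 + 1109752 = 1110541)
v = 5803154 (v = 1110541 + 4692613 = 5803154)
1/(k(-1497 - 1160) + v) = 1/(1/(779 + (-1497 - 1160)) + 5803154) = 1/(1/(779 - 2657) + 5803154) = 1/(1/(-1878) + 5803154) = 1/(-1/1878 + 5803154) = 1/(10898323211/1878) = 1878/10898323211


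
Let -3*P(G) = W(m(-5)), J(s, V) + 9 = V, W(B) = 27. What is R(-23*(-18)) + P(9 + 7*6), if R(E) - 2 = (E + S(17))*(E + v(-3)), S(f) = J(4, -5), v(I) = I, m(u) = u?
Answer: 164393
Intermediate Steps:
J(s, V) = -9 + V
P(G) = -9 (P(G) = -⅓*27 = -9)
S(f) = -14 (S(f) = -9 - 5 = -14)
R(E) = 2 + (-14 + E)*(-3 + E) (R(E) = 2 + (E - 14)*(E - 3) = 2 + (-14 + E)*(-3 + E))
R(-23*(-18)) + P(9 + 7*6) = (44 + (-23*(-18))² - (-391)*(-18)) - 9 = (44 + 414² - 17*414) - 9 = (44 + 171396 - 7038) - 9 = 164402 - 9 = 164393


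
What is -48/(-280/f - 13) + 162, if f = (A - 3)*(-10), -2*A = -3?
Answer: 15534/95 ≈ 163.52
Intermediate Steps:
A = 3/2 (A = -½*(-3) = 3/2 ≈ 1.5000)
f = 15 (f = (3/2 - 3)*(-10) = -3/2*(-10) = 15)
-48/(-280/f - 13) + 162 = -48/(-280/15 - 13) + 162 = -48/(-280*1/15 - 13) + 162 = -48/(-56/3 - 13) + 162 = -48/(-95/3) + 162 = -48*(-3/95) + 162 = 144/95 + 162 = 15534/95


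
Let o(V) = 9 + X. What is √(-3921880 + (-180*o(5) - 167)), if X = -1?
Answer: 3*I*√435943 ≈ 1980.8*I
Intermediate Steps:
o(V) = 8 (o(V) = 9 - 1 = 8)
√(-3921880 + (-180*o(5) - 167)) = √(-3921880 + (-180*8 - 167)) = √(-3921880 + (-1440 - 167)) = √(-3921880 - 1607) = √(-3923487) = 3*I*√435943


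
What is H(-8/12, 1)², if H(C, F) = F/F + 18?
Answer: 361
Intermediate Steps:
H(C, F) = 19 (H(C, F) = 1 + 18 = 19)
H(-8/12, 1)² = 19² = 361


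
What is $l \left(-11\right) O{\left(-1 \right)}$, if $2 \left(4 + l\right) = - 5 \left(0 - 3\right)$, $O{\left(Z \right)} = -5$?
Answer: $\frac{385}{2} \approx 192.5$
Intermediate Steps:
$l = \frac{7}{2}$ ($l = -4 + \frac{\left(-5\right) \left(0 - 3\right)}{2} = -4 + \frac{\left(-5\right) \left(-3\right)}{2} = -4 + \frac{1}{2} \cdot 15 = -4 + \frac{15}{2} = \frac{7}{2} \approx 3.5$)
$l \left(-11\right) O{\left(-1 \right)} = \frac{7}{2} \left(-11\right) \left(-5\right) = \left(- \frac{77}{2}\right) \left(-5\right) = \frac{385}{2}$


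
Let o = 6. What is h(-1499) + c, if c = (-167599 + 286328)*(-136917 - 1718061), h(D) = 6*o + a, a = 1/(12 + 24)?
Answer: -7928628585335/36 ≈ -2.2024e+11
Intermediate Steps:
a = 1/36 ≈ 0.027778
h(D) = 1297/36 (h(D) = 6*6 + 1/36 = 36 + 1/36 = 1297/36)
c = -220239682962 (c = 118729*(-1854978) = -220239682962)
h(-1499) + c = 1297/36 - 220239682962 = -7928628585335/36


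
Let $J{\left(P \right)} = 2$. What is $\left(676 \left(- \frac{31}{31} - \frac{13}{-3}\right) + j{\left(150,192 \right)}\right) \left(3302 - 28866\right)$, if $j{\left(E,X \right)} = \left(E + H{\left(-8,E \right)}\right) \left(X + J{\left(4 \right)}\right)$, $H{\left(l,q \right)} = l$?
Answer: $- \frac{2285523856}{3} \approx -7.6184 \cdot 10^{8}$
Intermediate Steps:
$j{\left(E,X \right)} = \left(-8 + E\right) \left(2 + X\right)$ ($j{\left(E,X \right)} = \left(E - 8\right) \left(X + 2\right) = \left(-8 + E\right) \left(2 + X\right)$)
$\left(676 \left(- \frac{31}{31} - \frac{13}{-3}\right) + j{\left(150,192 \right)}\right) \left(3302 - 28866\right) = \left(676 \left(- \frac{31}{31} - \frac{13}{-3}\right) + \left(-16 - 1536 + 2 \cdot 150 + 150 \cdot 192\right)\right) \left(3302 - 28866\right) = \left(676 \left(\left(-31\right) \frac{1}{31} - - \frac{13}{3}\right) + \left(-16 - 1536 + 300 + 28800\right)\right) \left(-25564\right) = \left(676 \left(-1 + \frac{13}{3}\right) + 27548\right) \left(-25564\right) = \left(676 \cdot \frac{10}{3} + 27548\right) \left(-25564\right) = \left(\frac{6760}{3} + 27548\right) \left(-25564\right) = \frac{89404}{3} \left(-25564\right) = - \frac{2285523856}{3}$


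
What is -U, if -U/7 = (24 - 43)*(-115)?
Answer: 15295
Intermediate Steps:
U = -15295 (U = -7*(24 - 43)*(-115) = -(-133)*(-115) = -7*2185 = -15295)
-U = -1*(-15295) = 15295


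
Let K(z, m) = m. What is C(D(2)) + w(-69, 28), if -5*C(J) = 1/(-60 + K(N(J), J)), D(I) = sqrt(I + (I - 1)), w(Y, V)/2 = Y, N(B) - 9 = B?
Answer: -165458/1199 + sqrt(3)/17985 ≈ -138.00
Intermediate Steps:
N(B) = 9 + B
w(Y, V) = 2*Y
D(I) = sqrt(-1 + 2*I) (D(I) = sqrt(I + (-1 + I)) = sqrt(-1 + 2*I))
C(J) = -1/(5*(-60 + J))
C(D(2)) + w(-69, 28) = -1/(-300 + 5*sqrt(-1 + 2*2)) + 2*(-69) = -1/(-300 + 5*sqrt(-1 + 4)) - 138 = -1/(-300 + 5*sqrt(3)) - 138 = -138 - 1/(-300 + 5*sqrt(3))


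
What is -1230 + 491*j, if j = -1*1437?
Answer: -706797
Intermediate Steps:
j = -1437
-1230 + 491*j = -1230 + 491*(-1437) = -1230 - 705567 = -706797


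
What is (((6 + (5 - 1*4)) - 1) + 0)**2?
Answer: 36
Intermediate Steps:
(((6 + (5 - 1*4)) - 1) + 0)**2 = (((6 + (5 - 4)) - 1) + 0)**2 = (((6 + 1) - 1) + 0)**2 = ((7 - 1) + 0)**2 = (6 + 0)**2 = 6**2 = 36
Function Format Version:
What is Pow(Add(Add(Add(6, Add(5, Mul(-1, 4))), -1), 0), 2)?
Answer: 36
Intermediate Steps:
Pow(Add(Add(Add(6, Add(5, Mul(-1, 4))), -1), 0), 2) = Pow(Add(Add(Add(6, Add(5, -4)), -1), 0), 2) = Pow(Add(Add(Add(6, 1), -1), 0), 2) = Pow(Add(Add(7, -1), 0), 2) = Pow(Add(6, 0), 2) = Pow(6, 2) = 36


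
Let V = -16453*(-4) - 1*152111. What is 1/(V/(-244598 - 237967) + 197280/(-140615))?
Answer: -13571175495/16613097863 ≈ -0.81690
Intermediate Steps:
V = -86299 (V = 65812 - 152111 = -86299)
1/(V/(-244598 - 237967) + 197280/(-140615)) = 1/(-86299/(-244598 - 237967) + 197280/(-140615)) = 1/(-86299/(-482565) + 197280*(-1/140615)) = 1/(-86299*(-1/482565) - 39456/28123) = 1/(86299/482565 - 39456/28123) = 1/(-16613097863/13571175495) = -13571175495/16613097863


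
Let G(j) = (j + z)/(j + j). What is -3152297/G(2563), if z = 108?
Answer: -16158674422/2671 ≈ -6.0497e+6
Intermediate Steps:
G(j) = (108 + j)/(2*j) (G(j) = (j + 108)/(j + j) = (108 + j)/((2*j)) = (108 + j)*(1/(2*j)) = (108 + j)/(2*j))
-3152297/G(2563) = -3152297*5126/(108 + 2563) = -3152297/((½)*(1/2563)*2671) = -3152297/2671/5126 = -3152297*5126/2671 = -16158674422/2671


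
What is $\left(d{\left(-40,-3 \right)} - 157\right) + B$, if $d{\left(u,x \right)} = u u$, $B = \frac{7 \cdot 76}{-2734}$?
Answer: $\frac{1972315}{1367} \approx 1442.8$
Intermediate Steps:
$B = - \frac{266}{1367}$ ($B = 532 \left(- \frac{1}{2734}\right) = - \frac{266}{1367} \approx -0.19459$)
$d{\left(u,x \right)} = u^{2}$
$\left(d{\left(-40,-3 \right)} - 157\right) + B = \left(\left(-40\right)^{2} - 157\right) - \frac{266}{1367} = \left(1600 - 157\right) - \frac{266}{1367} = 1443 - \frac{266}{1367} = \frac{1972315}{1367}$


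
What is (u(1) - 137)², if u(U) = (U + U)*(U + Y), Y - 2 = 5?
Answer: 14641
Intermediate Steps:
Y = 7 (Y = 2 + 5 = 7)
u(U) = 2*U*(7 + U) (u(U) = (U + U)*(U + 7) = (2*U)*(7 + U) = 2*U*(7 + U))
(u(1) - 137)² = (2*1*(7 + 1) - 137)² = (2*1*8 - 137)² = (16 - 137)² = (-121)² = 14641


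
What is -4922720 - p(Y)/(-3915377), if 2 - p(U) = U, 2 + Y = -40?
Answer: -19274304665396/3915377 ≈ -4.9227e+6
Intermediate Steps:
Y = -42 (Y = -2 - 40 = -42)
p(U) = 2 - U
-4922720 - p(Y)/(-3915377) = -4922720 - (2 - 1*(-42))/(-3915377) = -4922720 - (2 + 42)*(-1)/3915377 = -4922720 - 44*(-1)/3915377 = -4922720 - 1*(-44/3915377) = -4922720 + 44/3915377 = -19274304665396/3915377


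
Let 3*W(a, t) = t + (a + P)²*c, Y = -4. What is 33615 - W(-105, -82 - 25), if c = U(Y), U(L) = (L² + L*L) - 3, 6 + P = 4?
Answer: -77023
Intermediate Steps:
P = -2 (P = -6 + 4 = -2)
U(L) = -3 + 2*L² (U(L) = (L² + L²) - 3 = 2*L² - 3 = -3 + 2*L²)
c = 29 (c = -3 + 2*(-4)² = -3 + 2*16 = -3 + 32 = 29)
W(a, t) = t/3 + 29*(-2 + a)²/3 (W(a, t) = (t + (a - 2)²*29)/3 = (t + (-2 + a)²*29)/3 = (t + 29*(-2 + a)²)/3 = t/3 + 29*(-2 + a)²/3)
33615 - W(-105, -82 - 25) = 33615 - ((-82 - 25)/3 + 29*(-2 - 105)²/3) = 33615 - ((⅓)*(-107) + (29/3)*(-107)²) = 33615 - (-107/3 + (29/3)*11449) = 33615 - (-107/3 + 332021/3) = 33615 - 1*110638 = 33615 - 110638 = -77023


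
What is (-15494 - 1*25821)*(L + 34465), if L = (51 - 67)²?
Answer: -1434498115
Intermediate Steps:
L = 256 (L = (-16)² = 256)
(-15494 - 1*25821)*(L + 34465) = (-15494 - 1*25821)*(256 + 34465) = (-15494 - 25821)*34721 = -41315*34721 = -1434498115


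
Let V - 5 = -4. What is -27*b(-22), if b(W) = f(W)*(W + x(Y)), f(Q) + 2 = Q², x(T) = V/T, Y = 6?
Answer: 284139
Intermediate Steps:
V = 1 (V = 5 - 4 = 1)
x(T) = 1/T
f(Q) = -2 + Q²
b(W) = (-2 + W²)*(⅙ + W) (b(W) = (-2 + W²)*(W + 1/6) = (-2 + W²)*(W + ⅙) = (-2 + W²)*(⅙ + W))
-27*b(-22) = -9*(1 + 6*(-22))*(-2 + (-22)²)/2 = -9*(1 - 132)*(-2 + 484)/2 = -9*(-131)*482/2 = -27*(-31571/3) = 284139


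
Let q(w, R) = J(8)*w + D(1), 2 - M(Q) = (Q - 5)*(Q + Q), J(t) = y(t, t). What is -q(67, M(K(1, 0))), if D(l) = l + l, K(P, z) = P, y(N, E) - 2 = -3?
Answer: 65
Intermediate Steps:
y(N, E) = -1 (y(N, E) = 2 - 3 = -1)
J(t) = -1
D(l) = 2*l
M(Q) = 2 - 2*Q*(-5 + Q) (M(Q) = 2 - (Q - 5)*(Q + Q) = 2 - (-5 + Q)*2*Q = 2 - 2*Q*(-5 + Q))
q(w, R) = 2 - w (q(w, R) = -w + 2*1 = -w + 2 = 2 - w)
-q(67, M(K(1, 0))) = -(2 - 1*67) = -(2 - 67) = -1*(-65) = 65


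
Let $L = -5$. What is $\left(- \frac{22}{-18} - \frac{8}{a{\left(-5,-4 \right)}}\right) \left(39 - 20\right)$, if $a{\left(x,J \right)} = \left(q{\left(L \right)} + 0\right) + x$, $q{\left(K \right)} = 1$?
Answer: $\frac{551}{9} \approx 61.222$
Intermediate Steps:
$a{\left(x,J \right)} = 1 + x$ ($a{\left(x,J \right)} = \left(1 + 0\right) + x = 1 + x$)
$\left(- \frac{22}{-18} - \frac{8}{a{\left(-5,-4 \right)}}\right) \left(39 - 20\right) = \left(- \frac{22}{-18} - \frac{8}{1 - 5}\right) \left(39 - 20\right) = \left(\left(-22\right) \left(- \frac{1}{18}\right) - \frac{8}{-4}\right) 19 = \left(\frac{11}{9} - -2\right) 19 = \left(\frac{11}{9} + 2\right) 19 = \frac{29}{9} \cdot 19 = \frac{551}{9}$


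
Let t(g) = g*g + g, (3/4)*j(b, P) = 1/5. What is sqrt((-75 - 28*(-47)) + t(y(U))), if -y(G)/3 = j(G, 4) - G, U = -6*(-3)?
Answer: sqrt(103111)/5 ≈ 64.222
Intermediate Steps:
j(b, P) = 4/15 (j(b, P) = (4/3)/5 = (4/3)*(1/5) = 4/15)
U = 18
y(G) = -4/5 + 3*G (y(G) = -3*(4/15 - G) = -4/5 + 3*G)
t(g) = g + g**2 (t(g) = g**2 + g = g + g**2)
sqrt((-75 - 28*(-47)) + t(y(U))) = sqrt((-75 - 28*(-47)) + (-4/5 + 3*18)*(1 + (-4/5 + 3*18))) = sqrt((-75 + 1316) + (-4/5 + 54)*(1 + (-4/5 + 54))) = sqrt(1241 + 266*(1 + 266/5)/5) = sqrt(1241 + (266/5)*(271/5)) = sqrt(1241 + 72086/25) = sqrt(103111/25) = sqrt(103111)/5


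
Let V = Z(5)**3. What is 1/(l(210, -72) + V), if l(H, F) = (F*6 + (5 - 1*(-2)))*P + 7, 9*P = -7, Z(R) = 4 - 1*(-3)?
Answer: 9/6125 ≈ 0.0014694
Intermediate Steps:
Z(R) = 7 (Z(R) = 4 + 3 = 7)
P = -7/9 (P = (1/9)*(-7) = -7/9 ≈ -0.77778)
l(H, F) = 14/9 - 14*F/3 (l(H, F) = (F*6 + (5 - 1*(-2)))*(-7/9) + 7 = (6*F + (5 + 2))*(-7/9) + 7 = (6*F + 7)*(-7/9) + 7 = (7 + 6*F)*(-7/9) + 7 = (-49/9 - 14*F/3) + 7 = 14/9 - 14*F/3)
V = 343 (V = 7**3 = 343)
1/(l(210, -72) + V) = 1/((14/9 - 14/3*(-72)) + 343) = 1/((14/9 + 336) + 343) = 1/(3038/9 + 343) = 1/(6125/9) = 9/6125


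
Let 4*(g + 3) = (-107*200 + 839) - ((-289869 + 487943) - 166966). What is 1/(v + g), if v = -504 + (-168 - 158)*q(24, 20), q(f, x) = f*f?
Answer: -4/804801 ≈ -4.9702e-6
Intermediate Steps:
q(f, x) = f²
g = -51681/4 (g = -3 + ((-107*200 + 839) - ((-289869 + 487943) - 166966))/4 = -3 + ((-21400 + 839) - (198074 - 166966))/4 = -3 + (-20561 - 1*31108)/4 = -3 + (-20561 - 31108)/4 = -3 + (¼)*(-51669) = -3 - 51669/4 = -51681/4 ≈ -12920.)
v = -188280 (v = -504 + (-168 - 158)*24² = -504 - 326*576 = -504 - 187776 = -188280)
1/(v + g) = 1/(-188280 - 51681/4) = 1/(-804801/4) = -4/804801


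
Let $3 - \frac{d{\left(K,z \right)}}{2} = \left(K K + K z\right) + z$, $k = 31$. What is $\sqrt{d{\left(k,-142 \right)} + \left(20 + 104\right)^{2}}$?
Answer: $2 \sqrt{5637} \approx 150.16$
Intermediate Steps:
$d{\left(K,z \right)} = 6 - 2 z - 2 K^{2} - 2 K z$ ($d{\left(K,z \right)} = 6 - 2 \left(\left(K K + K z\right) + z\right) = 6 - 2 \left(\left(K^{2} + K z\right) + z\right) = 6 - 2 \left(z + K^{2} + K z\right) = 6 - \left(2 z + 2 K^{2} + 2 K z\right) = 6 - 2 z - 2 K^{2} - 2 K z$)
$\sqrt{d{\left(k,-142 \right)} + \left(20 + 104\right)^{2}} = \sqrt{\left(6 - -284 - 2 \cdot 31^{2} - 62 \left(-142\right)\right) + \left(20 + 104\right)^{2}} = \sqrt{\left(6 + 284 - 1922 + 8804\right) + 124^{2}} = \sqrt{\left(6 + 284 - 1922 + 8804\right) + 15376} = \sqrt{7172 + 15376} = \sqrt{22548} = 2 \sqrt{5637}$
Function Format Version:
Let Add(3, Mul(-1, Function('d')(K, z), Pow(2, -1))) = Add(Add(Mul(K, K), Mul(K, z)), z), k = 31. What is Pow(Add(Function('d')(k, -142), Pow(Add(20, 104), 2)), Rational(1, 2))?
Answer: Mul(2, Pow(5637, Rational(1, 2))) ≈ 150.16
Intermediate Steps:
Function('d')(K, z) = Add(6, Mul(-2, z), Mul(-2, Pow(K, 2)), Mul(-2, K, z)) (Function('d')(K, z) = Add(6, Mul(-2, Add(Add(Mul(K, K), Mul(K, z)), z))) = Add(6, Mul(-2, Add(Add(Pow(K, 2), Mul(K, z)), z))) = Add(6, Mul(-2, Add(z, Pow(K, 2), Mul(K, z)))) = Add(6, Add(Mul(-2, z), Mul(-2, Pow(K, 2)), Mul(-2, K, z))) = Add(6, Mul(-2, z), Mul(-2, Pow(K, 2)), Mul(-2, K, z)))
Pow(Add(Function('d')(k, -142), Pow(Add(20, 104), 2)), Rational(1, 2)) = Pow(Add(Add(6, Mul(-2, -142), Mul(-2, Pow(31, 2)), Mul(-2, 31, -142)), Pow(Add(20, 104), 2)), Rational(1, 2)) = Pow(Add(Add(6, 284, Mul(-2, 961), 8804), Pow(124, 2)), Rational(1, 2)) = Pow(Add(Add(6, 284, -1922, 8804), 15376), Rational(1, 2)) = Pow(Add(7172, 15376), Rational(1, 2)) = Pow(22548, Rational(1, 2)) = Mul(2, Pow(5637, Rational(1, 2)))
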